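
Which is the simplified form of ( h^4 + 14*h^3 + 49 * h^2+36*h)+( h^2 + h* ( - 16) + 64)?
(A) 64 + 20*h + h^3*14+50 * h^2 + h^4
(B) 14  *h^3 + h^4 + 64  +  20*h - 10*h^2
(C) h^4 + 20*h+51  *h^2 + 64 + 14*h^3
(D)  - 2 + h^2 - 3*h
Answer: A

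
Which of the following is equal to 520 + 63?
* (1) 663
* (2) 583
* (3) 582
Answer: 2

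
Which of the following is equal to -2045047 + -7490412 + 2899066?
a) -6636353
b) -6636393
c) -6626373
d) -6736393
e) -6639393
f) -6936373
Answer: b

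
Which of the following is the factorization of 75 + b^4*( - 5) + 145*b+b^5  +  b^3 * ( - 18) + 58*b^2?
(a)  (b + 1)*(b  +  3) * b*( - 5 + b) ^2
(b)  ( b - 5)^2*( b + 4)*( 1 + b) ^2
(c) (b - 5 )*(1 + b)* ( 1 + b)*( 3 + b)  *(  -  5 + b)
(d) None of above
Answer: c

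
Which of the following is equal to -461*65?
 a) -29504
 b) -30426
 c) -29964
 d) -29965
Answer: d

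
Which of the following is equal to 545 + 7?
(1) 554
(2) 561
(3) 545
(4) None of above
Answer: 4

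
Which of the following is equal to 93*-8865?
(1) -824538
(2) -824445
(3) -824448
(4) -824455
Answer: 2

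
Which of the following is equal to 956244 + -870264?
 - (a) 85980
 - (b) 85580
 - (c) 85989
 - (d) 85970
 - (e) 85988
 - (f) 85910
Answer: a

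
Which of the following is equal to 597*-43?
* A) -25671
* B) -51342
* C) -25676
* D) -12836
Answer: A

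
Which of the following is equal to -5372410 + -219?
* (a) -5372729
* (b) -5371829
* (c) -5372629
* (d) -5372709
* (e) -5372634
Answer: c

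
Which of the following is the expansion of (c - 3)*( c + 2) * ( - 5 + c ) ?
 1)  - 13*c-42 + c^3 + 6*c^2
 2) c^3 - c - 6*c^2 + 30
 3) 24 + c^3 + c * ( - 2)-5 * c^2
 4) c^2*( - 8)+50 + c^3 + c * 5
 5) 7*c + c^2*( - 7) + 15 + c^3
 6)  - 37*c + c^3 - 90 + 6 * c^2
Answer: 2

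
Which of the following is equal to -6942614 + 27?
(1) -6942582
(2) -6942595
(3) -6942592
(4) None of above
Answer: 4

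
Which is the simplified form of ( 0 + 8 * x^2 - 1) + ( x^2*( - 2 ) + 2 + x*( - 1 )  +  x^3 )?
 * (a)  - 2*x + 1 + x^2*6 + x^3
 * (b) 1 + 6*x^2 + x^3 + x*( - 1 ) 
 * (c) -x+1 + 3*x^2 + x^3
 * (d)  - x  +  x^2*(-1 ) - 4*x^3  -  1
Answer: b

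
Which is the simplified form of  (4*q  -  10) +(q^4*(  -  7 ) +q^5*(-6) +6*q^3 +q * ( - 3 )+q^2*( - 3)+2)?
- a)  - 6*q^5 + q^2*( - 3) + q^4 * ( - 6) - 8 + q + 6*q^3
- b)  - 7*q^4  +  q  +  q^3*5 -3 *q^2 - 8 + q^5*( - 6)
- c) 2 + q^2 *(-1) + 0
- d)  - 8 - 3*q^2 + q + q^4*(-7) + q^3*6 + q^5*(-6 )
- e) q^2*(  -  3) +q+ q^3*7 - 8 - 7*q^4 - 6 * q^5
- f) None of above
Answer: d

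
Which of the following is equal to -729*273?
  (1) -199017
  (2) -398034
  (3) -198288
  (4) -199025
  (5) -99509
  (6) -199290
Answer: 1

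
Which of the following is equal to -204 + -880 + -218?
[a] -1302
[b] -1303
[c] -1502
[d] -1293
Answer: a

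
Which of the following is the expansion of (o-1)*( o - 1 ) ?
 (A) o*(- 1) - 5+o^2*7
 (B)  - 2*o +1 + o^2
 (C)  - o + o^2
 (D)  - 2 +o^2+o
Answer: B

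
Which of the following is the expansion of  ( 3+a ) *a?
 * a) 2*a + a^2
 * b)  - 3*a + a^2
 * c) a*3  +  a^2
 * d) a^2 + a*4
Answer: c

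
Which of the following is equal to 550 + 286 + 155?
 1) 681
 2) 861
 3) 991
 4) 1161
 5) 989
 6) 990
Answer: 3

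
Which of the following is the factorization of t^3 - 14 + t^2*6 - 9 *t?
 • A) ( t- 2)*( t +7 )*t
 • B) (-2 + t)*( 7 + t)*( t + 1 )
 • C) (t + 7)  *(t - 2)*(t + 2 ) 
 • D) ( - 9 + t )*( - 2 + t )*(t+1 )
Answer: B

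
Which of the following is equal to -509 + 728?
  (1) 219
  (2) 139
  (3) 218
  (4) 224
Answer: 1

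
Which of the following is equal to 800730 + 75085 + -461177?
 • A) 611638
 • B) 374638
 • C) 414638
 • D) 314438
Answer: C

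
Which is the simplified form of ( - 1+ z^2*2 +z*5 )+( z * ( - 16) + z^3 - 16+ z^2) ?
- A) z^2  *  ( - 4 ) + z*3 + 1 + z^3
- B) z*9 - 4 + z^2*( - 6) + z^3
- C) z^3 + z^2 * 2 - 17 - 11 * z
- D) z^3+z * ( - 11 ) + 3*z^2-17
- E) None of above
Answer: D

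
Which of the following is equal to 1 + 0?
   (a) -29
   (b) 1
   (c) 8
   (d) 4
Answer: b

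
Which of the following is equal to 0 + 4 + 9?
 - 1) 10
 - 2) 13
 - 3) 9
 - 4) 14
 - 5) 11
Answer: 2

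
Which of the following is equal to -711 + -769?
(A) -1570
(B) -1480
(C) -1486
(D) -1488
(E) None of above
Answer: B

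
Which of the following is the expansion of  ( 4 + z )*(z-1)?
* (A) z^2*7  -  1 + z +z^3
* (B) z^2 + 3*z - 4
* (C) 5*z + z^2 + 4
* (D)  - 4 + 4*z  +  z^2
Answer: B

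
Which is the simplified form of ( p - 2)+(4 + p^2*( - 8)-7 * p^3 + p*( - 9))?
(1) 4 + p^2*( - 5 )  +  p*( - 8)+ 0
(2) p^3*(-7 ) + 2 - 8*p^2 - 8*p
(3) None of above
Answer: 2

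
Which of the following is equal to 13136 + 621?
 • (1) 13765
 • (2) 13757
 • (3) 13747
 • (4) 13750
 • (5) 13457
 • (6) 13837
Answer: 2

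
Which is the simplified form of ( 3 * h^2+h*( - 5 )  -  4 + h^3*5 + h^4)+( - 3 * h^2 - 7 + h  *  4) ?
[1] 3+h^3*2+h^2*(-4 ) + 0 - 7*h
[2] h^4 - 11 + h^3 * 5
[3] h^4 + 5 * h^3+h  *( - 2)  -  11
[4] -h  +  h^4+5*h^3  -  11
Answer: 4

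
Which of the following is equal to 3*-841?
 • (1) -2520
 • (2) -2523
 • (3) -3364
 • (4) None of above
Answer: 2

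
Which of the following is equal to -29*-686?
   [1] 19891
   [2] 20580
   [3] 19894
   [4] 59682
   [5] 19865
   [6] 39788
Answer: 3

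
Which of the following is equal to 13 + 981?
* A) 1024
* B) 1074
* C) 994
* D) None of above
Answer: C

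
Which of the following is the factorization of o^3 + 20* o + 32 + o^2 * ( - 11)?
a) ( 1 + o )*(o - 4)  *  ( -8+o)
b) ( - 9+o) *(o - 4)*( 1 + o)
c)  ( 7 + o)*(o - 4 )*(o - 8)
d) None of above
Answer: a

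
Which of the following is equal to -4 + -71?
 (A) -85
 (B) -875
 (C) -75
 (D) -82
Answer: C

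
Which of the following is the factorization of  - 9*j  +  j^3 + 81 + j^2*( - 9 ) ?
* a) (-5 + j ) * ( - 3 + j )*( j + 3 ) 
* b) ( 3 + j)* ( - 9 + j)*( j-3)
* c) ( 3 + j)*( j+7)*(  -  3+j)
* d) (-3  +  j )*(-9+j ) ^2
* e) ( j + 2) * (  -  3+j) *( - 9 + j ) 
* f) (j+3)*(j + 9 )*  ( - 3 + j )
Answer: b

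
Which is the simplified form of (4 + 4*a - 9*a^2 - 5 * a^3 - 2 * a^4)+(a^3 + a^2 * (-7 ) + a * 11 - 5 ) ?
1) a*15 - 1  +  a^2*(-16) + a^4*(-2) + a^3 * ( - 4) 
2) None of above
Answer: 1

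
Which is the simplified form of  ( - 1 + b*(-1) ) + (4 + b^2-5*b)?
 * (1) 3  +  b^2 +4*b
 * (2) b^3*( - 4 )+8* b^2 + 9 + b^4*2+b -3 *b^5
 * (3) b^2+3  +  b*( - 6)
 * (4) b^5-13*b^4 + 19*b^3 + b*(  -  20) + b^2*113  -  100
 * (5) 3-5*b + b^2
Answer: 3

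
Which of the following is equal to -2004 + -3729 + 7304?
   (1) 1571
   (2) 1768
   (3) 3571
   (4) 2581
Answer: 1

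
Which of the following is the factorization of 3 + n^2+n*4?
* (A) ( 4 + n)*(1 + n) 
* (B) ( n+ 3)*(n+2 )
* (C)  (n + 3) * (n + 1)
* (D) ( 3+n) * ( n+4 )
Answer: C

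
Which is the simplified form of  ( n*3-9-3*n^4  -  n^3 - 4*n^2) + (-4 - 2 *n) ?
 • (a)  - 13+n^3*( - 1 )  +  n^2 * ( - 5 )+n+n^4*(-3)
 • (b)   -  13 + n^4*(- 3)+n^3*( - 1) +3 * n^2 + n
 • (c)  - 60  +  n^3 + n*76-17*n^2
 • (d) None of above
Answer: d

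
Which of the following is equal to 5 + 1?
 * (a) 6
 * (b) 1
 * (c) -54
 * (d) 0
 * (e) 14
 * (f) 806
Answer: a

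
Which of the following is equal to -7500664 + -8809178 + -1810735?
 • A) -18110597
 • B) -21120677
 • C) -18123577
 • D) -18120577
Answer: D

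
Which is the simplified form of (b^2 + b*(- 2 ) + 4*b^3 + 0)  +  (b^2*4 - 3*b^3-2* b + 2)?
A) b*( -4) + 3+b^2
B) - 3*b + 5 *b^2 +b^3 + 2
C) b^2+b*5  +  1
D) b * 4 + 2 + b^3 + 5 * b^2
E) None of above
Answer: E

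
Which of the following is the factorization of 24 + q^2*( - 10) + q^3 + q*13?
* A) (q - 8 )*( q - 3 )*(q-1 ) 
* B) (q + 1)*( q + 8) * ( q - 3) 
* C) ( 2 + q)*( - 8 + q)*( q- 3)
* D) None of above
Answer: D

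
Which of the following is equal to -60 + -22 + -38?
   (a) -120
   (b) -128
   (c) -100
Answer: a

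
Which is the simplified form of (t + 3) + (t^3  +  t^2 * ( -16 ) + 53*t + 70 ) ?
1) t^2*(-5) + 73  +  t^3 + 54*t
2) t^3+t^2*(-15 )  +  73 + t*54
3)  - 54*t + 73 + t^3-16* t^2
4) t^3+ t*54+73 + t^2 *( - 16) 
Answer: 4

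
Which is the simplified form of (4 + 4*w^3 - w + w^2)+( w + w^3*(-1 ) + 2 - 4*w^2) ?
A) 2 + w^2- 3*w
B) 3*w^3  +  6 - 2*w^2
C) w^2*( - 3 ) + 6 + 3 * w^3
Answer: C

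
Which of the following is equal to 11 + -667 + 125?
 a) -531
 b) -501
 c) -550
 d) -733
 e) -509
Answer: a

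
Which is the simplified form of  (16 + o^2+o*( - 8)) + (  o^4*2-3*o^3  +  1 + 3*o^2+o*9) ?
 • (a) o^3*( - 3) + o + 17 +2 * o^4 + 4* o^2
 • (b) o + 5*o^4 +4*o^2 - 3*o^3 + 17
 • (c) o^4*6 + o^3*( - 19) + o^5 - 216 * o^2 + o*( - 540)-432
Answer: a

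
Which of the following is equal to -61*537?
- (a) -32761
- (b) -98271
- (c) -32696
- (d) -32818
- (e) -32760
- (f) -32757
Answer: f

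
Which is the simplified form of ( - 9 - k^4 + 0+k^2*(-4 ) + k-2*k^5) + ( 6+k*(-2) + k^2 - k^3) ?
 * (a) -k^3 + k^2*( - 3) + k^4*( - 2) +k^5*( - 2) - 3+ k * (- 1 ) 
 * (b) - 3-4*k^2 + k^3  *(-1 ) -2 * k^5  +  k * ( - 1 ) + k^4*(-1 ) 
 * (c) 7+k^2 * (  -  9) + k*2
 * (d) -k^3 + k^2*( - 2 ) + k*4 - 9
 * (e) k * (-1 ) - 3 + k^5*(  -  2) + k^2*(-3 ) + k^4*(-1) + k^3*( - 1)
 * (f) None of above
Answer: e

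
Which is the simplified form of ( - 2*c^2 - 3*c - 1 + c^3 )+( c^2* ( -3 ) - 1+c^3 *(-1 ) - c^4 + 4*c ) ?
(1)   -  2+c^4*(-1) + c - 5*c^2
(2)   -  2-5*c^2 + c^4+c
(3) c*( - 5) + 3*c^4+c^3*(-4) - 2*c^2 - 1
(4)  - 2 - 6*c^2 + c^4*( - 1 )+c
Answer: 1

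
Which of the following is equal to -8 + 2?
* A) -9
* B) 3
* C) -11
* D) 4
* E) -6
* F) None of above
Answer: E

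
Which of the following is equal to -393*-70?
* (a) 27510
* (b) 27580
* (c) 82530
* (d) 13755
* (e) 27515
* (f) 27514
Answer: a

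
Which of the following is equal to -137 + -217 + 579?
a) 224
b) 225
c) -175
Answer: b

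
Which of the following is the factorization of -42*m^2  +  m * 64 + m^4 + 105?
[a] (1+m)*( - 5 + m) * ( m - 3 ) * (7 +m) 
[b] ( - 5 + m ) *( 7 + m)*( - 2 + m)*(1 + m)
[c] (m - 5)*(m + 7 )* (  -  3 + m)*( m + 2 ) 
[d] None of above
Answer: a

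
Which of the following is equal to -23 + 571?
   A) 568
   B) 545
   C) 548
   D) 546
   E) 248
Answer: C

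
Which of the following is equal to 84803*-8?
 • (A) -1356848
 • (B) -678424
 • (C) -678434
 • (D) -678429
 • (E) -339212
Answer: B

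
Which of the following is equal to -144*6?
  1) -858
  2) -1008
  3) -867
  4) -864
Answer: 4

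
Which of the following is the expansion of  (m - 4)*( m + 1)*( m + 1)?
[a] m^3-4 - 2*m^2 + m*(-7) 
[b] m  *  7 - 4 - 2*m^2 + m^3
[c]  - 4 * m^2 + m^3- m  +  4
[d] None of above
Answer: a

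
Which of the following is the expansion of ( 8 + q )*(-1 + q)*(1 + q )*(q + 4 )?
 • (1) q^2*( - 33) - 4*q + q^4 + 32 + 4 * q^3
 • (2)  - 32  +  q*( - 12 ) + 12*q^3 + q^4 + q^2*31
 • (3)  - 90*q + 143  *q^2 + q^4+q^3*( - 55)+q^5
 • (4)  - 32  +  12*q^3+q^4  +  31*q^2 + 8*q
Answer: 2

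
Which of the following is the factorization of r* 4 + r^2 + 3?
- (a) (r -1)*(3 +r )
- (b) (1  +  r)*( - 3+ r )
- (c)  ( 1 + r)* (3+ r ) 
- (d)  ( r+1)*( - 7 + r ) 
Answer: c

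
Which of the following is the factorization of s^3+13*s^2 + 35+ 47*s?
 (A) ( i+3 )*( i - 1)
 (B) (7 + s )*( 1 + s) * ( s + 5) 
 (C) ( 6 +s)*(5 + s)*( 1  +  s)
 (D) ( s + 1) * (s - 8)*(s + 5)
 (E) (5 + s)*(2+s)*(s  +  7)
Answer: B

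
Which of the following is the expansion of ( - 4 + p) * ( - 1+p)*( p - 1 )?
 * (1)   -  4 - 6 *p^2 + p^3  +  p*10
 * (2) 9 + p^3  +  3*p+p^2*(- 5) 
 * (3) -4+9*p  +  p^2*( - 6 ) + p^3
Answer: 3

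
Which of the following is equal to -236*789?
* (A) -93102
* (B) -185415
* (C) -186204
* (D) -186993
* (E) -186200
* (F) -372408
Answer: C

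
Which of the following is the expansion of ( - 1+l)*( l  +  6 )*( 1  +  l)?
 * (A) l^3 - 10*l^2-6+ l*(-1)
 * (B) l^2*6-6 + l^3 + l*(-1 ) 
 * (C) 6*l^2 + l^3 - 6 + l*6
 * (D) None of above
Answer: B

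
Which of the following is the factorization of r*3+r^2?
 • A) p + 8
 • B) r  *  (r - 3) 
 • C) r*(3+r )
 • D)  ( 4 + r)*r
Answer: C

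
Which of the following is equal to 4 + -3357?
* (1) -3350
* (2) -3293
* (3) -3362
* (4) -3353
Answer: 4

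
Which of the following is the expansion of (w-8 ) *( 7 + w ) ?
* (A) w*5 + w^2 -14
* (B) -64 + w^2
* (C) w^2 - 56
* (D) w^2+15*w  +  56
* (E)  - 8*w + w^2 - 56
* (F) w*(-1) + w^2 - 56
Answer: F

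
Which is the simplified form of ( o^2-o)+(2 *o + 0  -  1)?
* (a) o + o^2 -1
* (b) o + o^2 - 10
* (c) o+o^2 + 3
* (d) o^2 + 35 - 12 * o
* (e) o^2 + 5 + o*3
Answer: a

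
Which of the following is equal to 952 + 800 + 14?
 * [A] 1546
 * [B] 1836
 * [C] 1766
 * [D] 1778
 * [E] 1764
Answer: C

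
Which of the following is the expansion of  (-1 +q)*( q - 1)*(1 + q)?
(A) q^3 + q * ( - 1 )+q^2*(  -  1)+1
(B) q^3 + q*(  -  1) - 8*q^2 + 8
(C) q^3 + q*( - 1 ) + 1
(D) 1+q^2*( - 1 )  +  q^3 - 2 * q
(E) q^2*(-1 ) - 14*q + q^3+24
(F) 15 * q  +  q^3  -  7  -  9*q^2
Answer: A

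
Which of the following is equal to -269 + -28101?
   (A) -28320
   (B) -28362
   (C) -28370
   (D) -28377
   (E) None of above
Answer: C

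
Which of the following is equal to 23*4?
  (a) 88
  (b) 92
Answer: b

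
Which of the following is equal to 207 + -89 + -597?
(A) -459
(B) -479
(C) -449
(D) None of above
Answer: B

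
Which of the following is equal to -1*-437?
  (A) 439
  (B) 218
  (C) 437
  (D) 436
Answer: C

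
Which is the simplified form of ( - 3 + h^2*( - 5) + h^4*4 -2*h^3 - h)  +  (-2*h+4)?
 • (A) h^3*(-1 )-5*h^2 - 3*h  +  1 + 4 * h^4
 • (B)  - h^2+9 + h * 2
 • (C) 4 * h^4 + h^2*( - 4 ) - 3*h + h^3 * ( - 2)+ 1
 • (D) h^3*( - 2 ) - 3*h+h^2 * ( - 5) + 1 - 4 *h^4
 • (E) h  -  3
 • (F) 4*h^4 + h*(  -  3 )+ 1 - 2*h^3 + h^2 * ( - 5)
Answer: F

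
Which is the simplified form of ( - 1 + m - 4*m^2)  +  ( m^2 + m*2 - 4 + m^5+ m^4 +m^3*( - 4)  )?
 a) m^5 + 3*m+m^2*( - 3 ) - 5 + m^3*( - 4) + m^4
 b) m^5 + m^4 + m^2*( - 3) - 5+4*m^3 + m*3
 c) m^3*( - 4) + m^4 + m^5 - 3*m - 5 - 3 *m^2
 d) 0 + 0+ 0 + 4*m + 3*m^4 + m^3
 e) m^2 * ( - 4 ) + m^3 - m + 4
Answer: a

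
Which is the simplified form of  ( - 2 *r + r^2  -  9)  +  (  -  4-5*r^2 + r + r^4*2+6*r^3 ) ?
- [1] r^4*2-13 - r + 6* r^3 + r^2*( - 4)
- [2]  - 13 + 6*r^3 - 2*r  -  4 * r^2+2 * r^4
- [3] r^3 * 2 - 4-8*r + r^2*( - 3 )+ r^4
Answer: 1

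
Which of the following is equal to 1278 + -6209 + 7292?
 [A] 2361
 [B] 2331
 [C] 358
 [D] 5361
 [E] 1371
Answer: A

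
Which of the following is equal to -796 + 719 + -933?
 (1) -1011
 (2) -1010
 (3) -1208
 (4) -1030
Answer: 2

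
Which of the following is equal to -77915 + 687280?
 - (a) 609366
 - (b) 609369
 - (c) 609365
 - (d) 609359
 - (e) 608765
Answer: c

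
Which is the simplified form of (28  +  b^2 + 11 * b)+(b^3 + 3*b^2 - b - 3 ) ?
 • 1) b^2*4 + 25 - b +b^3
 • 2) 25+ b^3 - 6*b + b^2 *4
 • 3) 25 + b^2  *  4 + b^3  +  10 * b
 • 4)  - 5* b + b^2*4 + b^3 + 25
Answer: 3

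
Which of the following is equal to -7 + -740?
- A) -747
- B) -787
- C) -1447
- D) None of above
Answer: A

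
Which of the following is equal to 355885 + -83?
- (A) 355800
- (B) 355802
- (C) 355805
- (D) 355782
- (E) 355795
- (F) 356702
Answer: B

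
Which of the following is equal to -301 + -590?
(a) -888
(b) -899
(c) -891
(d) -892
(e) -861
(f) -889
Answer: c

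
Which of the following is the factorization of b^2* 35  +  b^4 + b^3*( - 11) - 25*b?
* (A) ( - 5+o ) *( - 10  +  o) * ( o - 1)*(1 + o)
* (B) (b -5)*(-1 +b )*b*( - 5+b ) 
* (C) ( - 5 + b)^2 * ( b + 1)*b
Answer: B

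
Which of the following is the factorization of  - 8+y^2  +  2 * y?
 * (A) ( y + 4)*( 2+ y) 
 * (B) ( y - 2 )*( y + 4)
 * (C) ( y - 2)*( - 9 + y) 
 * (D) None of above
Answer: B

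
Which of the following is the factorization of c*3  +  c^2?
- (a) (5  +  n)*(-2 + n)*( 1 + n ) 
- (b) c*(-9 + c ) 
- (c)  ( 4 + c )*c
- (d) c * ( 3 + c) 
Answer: d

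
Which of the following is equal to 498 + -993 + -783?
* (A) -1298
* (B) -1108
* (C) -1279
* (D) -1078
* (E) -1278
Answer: E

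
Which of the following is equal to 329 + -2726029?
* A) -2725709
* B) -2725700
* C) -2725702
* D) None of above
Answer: B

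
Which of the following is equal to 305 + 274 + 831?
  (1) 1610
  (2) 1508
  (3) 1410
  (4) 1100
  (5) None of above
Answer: 3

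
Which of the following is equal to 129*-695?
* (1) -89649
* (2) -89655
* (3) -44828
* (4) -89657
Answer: 2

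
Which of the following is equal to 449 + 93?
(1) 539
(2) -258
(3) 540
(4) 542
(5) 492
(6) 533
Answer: 4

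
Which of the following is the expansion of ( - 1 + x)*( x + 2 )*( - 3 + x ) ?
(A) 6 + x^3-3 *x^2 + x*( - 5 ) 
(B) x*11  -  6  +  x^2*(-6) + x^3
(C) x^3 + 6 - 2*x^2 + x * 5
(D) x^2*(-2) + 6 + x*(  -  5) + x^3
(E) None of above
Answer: D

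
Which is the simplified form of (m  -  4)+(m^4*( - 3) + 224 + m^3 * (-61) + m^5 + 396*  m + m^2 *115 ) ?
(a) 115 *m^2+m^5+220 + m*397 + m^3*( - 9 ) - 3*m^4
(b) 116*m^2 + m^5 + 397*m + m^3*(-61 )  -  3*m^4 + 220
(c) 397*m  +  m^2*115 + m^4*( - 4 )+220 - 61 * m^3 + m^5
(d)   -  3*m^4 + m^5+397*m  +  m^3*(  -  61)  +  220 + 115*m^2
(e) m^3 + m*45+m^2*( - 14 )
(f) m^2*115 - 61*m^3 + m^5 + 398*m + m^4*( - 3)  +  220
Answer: d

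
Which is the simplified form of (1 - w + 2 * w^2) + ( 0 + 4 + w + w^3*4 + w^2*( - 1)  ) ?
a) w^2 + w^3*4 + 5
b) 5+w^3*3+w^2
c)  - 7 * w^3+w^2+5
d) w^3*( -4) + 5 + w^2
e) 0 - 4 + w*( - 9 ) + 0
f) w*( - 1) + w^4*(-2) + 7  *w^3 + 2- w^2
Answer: a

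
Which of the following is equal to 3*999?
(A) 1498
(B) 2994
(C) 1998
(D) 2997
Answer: D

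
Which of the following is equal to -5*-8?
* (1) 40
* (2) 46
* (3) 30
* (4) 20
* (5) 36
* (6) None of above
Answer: 1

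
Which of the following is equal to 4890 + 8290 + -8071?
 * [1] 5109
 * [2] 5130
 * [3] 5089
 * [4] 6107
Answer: 1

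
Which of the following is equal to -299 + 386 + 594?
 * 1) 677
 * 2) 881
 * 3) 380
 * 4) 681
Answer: 4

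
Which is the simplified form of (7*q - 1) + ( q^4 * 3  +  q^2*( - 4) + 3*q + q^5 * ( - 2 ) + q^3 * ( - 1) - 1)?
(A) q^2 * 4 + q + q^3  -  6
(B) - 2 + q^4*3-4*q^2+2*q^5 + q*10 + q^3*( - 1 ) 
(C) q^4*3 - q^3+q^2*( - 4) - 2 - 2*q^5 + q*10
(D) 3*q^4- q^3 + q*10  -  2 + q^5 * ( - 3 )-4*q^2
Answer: C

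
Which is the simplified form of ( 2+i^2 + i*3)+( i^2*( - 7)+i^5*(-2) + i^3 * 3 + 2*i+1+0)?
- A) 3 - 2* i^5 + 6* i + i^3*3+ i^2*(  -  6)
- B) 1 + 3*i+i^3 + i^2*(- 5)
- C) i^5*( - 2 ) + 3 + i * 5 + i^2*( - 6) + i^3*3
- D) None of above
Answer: C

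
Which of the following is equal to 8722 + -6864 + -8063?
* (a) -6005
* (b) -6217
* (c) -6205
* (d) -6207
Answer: c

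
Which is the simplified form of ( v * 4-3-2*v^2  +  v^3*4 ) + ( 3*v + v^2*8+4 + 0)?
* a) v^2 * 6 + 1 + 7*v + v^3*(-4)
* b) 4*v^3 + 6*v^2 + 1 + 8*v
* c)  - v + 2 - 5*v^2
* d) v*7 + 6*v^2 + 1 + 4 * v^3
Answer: d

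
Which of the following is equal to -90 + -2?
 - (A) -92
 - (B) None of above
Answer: A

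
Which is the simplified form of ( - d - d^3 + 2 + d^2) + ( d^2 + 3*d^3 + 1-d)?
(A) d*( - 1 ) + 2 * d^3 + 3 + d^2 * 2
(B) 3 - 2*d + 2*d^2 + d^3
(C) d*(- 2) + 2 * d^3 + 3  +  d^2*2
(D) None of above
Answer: C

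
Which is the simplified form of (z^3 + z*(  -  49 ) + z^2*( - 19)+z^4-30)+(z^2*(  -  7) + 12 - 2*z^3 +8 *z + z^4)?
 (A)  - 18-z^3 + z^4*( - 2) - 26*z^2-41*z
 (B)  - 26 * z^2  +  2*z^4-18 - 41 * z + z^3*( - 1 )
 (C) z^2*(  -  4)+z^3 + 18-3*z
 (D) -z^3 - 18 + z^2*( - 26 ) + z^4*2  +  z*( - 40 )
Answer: B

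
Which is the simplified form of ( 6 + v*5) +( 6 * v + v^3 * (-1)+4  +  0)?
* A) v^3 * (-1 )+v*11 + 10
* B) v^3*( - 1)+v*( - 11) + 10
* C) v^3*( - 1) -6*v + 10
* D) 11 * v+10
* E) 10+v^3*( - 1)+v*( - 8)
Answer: A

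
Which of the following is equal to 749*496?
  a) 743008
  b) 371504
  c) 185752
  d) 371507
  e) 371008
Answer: b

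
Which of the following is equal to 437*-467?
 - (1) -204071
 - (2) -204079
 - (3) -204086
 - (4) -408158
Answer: 2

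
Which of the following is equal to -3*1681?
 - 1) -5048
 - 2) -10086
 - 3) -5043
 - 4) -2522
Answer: 3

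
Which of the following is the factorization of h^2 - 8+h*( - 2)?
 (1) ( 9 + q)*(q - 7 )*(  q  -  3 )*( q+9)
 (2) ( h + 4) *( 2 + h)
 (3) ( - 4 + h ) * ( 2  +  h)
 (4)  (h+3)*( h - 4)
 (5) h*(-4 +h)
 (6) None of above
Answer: 3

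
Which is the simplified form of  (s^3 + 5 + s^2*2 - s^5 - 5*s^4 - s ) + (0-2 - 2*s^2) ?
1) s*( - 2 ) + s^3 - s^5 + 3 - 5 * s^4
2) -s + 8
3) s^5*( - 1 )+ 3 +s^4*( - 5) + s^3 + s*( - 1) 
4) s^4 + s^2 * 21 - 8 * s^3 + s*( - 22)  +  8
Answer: 3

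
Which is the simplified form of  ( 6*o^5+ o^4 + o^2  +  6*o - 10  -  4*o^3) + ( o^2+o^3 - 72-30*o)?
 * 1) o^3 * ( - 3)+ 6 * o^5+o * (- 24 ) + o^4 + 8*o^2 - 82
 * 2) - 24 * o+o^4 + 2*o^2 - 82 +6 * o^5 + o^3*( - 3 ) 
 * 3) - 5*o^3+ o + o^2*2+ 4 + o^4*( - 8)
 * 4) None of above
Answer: 2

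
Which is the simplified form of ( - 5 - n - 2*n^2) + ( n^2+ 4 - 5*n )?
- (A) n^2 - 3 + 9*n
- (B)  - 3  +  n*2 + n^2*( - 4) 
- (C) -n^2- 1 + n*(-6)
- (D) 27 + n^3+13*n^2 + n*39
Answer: C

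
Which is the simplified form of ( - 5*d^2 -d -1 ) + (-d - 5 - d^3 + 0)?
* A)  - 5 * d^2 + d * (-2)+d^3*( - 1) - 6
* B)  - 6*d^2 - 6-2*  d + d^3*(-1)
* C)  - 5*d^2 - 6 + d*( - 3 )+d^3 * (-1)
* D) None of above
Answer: A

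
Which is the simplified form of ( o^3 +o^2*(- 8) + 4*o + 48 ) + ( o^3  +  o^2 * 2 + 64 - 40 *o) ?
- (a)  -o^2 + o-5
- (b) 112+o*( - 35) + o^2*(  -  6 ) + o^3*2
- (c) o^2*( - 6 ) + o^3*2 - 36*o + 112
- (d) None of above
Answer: c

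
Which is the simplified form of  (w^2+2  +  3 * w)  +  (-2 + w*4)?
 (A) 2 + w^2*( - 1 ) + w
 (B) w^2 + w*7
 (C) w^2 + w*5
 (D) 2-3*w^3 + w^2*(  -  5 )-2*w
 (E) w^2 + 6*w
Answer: B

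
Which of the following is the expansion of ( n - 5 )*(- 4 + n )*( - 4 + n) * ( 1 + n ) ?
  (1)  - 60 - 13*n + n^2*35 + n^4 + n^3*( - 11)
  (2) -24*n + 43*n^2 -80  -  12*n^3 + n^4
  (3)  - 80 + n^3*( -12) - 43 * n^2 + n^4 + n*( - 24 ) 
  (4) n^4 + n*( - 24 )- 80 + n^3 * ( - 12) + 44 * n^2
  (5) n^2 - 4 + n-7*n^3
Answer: 2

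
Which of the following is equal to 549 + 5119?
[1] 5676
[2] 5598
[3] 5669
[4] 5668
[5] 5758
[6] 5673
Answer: 4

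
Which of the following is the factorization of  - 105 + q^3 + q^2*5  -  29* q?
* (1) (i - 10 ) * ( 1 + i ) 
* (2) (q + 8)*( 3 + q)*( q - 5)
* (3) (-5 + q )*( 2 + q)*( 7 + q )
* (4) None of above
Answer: 4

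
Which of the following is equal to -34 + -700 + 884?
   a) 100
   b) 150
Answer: b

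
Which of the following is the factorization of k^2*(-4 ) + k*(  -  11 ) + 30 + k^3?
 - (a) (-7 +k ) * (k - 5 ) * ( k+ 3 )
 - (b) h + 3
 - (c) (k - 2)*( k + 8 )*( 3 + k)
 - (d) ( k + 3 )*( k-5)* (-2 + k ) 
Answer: d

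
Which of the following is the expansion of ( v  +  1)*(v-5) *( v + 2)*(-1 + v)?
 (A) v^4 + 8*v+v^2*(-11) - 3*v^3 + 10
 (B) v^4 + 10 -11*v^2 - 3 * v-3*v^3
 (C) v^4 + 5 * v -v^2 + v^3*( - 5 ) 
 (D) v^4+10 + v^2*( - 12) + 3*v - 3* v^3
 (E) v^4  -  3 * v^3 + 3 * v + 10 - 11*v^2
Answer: E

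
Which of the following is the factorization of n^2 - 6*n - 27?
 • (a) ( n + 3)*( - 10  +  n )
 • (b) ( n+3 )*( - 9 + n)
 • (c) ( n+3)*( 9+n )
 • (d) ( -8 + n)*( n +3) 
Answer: b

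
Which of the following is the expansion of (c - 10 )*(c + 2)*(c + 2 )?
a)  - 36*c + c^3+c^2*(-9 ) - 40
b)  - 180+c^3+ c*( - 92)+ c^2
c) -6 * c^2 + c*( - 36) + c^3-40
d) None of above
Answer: c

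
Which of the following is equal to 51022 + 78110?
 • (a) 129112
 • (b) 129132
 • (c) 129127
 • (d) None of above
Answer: b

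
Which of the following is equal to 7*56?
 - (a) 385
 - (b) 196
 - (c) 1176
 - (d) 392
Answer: d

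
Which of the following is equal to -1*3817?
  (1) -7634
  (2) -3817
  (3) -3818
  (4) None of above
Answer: 2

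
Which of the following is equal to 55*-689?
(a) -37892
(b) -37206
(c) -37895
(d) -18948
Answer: c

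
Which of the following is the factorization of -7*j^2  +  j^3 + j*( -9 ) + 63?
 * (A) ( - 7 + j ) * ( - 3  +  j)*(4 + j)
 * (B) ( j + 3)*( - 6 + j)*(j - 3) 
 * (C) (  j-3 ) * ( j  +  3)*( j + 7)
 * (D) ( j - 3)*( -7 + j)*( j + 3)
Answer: D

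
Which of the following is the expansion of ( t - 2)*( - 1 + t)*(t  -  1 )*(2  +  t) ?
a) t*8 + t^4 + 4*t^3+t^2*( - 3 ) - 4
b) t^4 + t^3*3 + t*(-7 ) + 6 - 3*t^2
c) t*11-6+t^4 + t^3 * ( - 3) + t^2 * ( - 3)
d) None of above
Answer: d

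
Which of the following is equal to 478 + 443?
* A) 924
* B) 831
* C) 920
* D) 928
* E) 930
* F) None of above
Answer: F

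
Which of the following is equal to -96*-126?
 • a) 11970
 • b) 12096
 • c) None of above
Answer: b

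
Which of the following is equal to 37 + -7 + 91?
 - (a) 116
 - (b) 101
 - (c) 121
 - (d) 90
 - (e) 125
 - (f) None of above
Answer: c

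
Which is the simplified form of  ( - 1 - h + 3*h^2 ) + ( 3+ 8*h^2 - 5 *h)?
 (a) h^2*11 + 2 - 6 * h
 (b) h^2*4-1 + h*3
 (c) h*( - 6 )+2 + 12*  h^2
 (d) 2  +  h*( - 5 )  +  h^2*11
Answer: a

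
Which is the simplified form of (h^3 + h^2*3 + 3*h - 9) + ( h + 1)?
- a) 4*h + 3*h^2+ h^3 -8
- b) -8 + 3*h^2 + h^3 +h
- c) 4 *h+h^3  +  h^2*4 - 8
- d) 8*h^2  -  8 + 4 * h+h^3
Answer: a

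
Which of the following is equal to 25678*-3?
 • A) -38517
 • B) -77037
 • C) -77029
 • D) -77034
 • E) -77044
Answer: D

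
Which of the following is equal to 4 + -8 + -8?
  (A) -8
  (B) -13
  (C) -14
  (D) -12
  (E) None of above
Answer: D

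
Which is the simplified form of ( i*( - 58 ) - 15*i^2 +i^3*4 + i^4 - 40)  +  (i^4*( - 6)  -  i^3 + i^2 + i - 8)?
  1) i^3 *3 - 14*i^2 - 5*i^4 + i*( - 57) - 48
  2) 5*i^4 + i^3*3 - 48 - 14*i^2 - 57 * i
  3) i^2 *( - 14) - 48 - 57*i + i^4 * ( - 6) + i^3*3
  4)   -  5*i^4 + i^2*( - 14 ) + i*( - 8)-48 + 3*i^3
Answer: 1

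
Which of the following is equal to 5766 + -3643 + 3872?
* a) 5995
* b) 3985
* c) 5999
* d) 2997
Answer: a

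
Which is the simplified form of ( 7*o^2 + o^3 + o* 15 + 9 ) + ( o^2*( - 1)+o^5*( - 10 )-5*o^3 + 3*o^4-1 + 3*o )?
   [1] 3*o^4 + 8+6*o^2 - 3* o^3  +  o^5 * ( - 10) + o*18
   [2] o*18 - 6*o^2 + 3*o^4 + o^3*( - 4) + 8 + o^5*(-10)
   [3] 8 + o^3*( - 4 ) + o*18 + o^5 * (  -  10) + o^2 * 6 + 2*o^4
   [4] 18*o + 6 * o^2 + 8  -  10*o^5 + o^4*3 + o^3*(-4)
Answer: 4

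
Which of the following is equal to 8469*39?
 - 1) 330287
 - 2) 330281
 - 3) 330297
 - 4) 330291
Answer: 4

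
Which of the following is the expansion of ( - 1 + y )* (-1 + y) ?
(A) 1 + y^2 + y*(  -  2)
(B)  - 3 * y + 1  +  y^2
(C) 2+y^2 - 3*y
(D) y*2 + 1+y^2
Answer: A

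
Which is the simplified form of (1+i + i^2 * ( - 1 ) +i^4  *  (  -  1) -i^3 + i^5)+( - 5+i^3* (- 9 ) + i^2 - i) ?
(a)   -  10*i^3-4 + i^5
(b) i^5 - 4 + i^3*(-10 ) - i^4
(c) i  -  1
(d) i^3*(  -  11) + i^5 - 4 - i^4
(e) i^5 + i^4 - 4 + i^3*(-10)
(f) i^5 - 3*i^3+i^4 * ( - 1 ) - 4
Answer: b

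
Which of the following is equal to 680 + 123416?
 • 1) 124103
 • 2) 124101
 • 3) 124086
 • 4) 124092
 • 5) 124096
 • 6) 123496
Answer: 5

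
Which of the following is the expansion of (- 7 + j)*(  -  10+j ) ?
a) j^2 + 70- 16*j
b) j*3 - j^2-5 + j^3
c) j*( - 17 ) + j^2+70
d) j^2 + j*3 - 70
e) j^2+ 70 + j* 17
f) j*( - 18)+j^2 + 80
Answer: c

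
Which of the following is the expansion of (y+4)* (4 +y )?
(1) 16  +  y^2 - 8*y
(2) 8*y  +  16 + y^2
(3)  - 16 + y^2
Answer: 2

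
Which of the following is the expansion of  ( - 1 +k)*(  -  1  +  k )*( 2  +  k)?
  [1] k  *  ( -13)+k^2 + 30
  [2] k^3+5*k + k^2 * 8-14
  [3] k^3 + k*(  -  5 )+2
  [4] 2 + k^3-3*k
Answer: 4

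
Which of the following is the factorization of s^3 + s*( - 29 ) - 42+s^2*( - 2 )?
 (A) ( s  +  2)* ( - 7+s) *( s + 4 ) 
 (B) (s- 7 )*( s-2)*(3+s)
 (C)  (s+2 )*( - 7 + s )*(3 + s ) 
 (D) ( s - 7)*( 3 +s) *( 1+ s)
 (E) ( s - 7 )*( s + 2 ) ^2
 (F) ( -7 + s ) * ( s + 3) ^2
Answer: C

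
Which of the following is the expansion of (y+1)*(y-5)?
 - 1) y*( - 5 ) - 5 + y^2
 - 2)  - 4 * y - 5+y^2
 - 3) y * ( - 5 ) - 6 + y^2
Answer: 2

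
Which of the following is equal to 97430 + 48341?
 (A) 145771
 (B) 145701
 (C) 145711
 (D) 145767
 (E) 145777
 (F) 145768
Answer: A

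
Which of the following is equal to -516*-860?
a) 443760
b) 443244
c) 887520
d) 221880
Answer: a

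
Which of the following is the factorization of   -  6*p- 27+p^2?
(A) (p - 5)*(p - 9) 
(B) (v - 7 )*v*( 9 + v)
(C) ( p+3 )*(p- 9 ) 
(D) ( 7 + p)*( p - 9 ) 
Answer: C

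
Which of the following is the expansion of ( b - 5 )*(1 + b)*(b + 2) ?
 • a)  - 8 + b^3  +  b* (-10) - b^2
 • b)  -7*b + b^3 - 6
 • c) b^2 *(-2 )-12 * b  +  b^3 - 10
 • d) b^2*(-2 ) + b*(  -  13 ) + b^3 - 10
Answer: d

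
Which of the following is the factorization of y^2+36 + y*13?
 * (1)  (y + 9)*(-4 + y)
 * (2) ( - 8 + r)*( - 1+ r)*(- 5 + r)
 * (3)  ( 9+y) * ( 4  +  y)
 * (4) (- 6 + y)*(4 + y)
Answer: 3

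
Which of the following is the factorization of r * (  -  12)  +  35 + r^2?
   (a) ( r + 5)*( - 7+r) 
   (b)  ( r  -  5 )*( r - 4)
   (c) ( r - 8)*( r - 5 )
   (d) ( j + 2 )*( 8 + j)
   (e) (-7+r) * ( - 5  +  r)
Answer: e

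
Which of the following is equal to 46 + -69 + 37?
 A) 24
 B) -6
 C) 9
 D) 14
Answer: D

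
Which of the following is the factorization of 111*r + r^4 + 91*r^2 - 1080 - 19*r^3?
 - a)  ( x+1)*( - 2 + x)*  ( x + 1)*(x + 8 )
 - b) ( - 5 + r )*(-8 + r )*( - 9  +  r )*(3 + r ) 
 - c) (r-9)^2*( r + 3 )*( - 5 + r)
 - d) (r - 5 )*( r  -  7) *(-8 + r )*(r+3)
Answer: b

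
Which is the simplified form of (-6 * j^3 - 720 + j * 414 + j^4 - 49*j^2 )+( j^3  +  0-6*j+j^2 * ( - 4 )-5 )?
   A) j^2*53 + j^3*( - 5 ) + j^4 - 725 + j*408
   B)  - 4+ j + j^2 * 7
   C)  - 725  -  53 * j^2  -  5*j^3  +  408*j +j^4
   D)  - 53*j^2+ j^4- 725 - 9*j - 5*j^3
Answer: C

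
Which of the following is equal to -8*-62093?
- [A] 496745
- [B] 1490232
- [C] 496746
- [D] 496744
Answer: D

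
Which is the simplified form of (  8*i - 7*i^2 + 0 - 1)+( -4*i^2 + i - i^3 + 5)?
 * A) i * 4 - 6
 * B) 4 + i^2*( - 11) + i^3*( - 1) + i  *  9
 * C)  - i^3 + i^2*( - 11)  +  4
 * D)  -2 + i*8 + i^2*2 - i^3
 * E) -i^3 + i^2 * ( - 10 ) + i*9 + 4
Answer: B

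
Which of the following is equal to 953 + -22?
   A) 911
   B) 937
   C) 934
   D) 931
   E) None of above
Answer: D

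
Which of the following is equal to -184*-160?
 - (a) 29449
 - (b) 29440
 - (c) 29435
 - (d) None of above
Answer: b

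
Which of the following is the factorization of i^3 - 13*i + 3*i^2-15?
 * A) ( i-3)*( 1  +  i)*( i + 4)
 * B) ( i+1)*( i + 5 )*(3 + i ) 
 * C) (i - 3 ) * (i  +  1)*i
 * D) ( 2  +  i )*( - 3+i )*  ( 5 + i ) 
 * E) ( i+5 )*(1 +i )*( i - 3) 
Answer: E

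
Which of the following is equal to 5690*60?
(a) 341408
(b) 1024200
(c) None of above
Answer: c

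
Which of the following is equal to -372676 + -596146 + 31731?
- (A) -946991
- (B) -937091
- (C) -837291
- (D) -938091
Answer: B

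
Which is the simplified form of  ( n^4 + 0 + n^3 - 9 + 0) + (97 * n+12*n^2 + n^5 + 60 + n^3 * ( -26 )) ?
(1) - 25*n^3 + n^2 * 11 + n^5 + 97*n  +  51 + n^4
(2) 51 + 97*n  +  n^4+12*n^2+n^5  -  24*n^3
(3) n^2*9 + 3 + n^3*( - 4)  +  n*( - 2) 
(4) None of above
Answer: 4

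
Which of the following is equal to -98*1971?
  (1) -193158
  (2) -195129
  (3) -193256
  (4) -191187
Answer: 1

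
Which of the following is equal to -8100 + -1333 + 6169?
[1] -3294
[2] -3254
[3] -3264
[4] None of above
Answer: 3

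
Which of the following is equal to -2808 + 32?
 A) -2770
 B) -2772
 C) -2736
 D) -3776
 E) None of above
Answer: E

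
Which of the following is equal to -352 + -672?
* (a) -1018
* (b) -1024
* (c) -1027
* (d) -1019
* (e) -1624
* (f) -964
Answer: b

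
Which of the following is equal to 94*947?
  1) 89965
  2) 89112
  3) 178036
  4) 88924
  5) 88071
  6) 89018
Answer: 6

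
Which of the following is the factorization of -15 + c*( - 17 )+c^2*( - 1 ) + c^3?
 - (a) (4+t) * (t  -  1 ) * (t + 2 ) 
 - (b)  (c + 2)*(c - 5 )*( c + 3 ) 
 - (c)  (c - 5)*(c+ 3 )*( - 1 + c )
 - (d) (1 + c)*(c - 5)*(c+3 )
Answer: d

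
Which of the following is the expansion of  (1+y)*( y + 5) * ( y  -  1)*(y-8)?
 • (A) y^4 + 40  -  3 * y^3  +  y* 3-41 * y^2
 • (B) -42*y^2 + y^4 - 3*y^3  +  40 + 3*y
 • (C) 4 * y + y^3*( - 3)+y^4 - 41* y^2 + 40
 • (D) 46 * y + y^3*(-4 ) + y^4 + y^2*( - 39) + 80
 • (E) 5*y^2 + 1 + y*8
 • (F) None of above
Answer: A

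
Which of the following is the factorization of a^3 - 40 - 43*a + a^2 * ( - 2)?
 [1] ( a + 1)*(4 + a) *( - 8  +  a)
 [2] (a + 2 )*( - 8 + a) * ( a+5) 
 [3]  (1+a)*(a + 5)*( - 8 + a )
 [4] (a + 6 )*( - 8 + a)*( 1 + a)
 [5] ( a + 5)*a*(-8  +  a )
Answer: 3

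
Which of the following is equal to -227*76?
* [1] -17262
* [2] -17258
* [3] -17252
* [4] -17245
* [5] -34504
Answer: 3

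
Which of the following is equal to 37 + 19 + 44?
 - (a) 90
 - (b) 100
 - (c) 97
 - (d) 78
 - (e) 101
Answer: b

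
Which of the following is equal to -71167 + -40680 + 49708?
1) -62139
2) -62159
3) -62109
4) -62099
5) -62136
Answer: 1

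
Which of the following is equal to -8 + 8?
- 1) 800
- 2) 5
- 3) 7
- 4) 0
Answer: 4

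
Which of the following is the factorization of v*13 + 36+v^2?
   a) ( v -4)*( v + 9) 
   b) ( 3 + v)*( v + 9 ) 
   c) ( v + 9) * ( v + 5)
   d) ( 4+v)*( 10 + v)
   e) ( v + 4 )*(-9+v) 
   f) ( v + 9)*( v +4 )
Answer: f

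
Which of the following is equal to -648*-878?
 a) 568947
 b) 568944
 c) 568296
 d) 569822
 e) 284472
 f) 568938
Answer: b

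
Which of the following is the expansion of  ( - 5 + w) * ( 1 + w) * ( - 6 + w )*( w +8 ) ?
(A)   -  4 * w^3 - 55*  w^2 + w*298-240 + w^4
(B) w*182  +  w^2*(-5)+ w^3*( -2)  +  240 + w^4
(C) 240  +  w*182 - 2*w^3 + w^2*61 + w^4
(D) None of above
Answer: D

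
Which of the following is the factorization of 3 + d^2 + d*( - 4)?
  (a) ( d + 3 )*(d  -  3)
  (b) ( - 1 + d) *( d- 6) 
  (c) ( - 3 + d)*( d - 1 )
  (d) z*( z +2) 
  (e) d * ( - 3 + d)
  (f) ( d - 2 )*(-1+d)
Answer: c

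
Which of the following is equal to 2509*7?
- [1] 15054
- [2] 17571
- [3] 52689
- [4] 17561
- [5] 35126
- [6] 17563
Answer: 6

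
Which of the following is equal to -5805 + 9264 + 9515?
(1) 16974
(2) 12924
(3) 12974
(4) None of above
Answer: 3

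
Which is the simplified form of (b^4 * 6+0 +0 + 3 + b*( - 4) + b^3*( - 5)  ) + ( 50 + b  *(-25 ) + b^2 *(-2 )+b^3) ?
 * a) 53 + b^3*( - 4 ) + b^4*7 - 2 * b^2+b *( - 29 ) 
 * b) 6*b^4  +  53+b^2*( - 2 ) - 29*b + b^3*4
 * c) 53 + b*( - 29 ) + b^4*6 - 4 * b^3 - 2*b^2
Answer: c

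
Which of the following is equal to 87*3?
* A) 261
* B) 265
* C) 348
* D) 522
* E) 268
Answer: A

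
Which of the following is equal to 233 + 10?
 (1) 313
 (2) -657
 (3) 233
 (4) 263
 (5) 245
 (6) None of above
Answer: 6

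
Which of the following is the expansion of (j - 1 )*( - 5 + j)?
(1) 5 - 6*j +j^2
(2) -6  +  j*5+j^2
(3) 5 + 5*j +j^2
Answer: 1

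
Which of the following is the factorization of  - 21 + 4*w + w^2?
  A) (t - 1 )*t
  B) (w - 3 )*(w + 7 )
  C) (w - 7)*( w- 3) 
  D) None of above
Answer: B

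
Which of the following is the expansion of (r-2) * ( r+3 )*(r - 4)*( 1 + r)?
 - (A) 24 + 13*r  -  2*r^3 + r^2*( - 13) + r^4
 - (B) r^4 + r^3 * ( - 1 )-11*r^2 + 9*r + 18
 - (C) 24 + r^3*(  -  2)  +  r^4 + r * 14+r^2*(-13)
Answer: C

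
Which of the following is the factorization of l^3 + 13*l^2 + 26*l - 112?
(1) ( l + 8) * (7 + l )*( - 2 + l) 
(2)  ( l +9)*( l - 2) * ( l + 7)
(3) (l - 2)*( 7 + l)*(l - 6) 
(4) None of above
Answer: 1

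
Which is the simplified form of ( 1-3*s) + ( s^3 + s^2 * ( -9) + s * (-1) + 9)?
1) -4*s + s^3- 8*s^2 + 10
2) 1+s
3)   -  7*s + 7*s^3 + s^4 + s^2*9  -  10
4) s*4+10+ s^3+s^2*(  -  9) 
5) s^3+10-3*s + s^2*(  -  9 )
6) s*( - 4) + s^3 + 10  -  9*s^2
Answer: 6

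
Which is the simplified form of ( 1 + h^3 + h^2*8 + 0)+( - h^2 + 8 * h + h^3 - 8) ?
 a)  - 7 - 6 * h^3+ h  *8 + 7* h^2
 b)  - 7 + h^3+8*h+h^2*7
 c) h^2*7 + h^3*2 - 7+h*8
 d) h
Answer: c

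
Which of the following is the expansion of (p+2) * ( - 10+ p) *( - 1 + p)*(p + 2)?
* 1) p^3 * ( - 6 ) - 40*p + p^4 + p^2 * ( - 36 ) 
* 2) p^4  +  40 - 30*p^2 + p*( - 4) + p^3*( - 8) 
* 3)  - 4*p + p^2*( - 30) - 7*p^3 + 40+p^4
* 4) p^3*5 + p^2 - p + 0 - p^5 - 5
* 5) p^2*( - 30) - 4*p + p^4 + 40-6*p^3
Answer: 3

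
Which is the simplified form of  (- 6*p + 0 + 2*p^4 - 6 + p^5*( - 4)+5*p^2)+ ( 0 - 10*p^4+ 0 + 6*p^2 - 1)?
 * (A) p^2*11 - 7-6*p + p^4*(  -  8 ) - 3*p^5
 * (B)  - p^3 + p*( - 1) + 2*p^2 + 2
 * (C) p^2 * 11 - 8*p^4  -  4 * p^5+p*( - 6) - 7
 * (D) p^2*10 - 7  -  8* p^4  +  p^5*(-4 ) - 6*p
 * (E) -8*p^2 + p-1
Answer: C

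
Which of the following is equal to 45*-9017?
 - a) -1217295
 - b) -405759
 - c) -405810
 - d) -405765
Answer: d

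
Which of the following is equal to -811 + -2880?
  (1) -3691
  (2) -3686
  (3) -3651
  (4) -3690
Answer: 1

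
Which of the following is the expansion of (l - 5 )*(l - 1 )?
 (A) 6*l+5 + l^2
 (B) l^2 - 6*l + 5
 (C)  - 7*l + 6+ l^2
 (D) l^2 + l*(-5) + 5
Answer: B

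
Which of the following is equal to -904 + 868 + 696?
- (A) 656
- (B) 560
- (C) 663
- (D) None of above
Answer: D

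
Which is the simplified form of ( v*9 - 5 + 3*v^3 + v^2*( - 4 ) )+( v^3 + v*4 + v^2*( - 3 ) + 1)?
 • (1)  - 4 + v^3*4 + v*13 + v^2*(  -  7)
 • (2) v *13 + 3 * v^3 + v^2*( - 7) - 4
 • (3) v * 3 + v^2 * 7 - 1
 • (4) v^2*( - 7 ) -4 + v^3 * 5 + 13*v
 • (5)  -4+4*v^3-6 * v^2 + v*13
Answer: 1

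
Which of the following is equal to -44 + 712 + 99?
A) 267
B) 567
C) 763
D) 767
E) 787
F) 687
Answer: D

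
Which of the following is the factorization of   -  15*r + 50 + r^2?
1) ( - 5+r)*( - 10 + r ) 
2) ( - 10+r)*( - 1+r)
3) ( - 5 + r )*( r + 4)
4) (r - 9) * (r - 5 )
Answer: 1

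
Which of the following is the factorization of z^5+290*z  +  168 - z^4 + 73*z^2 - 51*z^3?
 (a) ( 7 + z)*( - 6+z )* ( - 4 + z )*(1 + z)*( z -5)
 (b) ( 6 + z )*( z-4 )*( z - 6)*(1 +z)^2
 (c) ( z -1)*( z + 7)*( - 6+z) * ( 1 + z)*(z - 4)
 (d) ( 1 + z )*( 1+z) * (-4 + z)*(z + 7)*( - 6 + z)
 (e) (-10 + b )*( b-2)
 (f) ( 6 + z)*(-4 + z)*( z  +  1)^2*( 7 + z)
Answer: d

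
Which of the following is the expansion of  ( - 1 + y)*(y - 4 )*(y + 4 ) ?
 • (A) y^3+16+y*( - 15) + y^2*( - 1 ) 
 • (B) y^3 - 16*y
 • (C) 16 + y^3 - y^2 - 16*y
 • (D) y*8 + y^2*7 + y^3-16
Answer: C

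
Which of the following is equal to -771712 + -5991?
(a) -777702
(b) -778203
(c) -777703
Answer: c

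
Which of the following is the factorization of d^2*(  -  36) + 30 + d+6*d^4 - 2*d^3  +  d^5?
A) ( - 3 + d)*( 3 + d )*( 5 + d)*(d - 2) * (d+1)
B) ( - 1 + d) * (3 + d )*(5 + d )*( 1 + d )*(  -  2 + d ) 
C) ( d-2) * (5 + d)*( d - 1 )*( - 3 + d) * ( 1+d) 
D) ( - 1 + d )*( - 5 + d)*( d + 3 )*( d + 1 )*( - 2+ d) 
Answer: B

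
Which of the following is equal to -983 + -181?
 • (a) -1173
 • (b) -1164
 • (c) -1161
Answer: b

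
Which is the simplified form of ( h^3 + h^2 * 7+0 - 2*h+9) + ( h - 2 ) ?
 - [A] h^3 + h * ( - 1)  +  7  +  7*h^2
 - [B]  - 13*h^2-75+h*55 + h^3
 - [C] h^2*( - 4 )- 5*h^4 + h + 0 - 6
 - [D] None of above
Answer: A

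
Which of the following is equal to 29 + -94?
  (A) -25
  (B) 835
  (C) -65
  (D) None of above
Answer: C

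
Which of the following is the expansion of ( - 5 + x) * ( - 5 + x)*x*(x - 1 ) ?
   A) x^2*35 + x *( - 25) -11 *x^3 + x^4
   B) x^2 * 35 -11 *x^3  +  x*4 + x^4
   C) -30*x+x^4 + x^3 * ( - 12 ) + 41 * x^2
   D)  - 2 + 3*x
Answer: A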